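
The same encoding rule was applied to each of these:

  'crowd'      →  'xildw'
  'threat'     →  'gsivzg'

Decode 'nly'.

Each pair mirrors across the alphabet (c↔x, r↔i, o↔l): positions sum to 25. This is the alphabet-reversal cipher (Atbash): a becomes z, b becomes y, etc.
Decoding nly: n↔m, l↔o, y↔b.

mob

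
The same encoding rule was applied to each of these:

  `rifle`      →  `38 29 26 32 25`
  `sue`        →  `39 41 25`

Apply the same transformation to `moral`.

Letters become their 1-based position plus 20 (so a→21, b→22, …).
On moral: m=13→33, o=15→35, r=18→38, a=1→21, l=12→32.

33 35 38 21 32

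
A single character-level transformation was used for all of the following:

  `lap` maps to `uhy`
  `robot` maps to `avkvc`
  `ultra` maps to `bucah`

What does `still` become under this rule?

Vowels shift forward by 7 and consonants shift forward by 9.
Applying it to still: s(cons)+9=b, t(cons)+9=c, i(vowel)+7=p, l(cons)+9=u, l(cons)+9=u.

bcpuu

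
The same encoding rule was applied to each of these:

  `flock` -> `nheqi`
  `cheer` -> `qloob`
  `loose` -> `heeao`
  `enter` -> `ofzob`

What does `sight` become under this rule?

Treating letters as 0–25, the rule is x ↦ 25x + 18 (mod 26).
On sight: s(18)→25·18+18≡0=a; i(8)→25·8+18≡10=k; g(6)→25·6+18≡12=m; h(7)→25·7+18≡11=l; t(19)→25·19+18≡25=z (all mod 26).

akmlz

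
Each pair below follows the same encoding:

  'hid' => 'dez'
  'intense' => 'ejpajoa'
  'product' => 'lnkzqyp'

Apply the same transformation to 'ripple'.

nellha

Each letter is shifted forward by 22 in the alphabet (a Caesar shift of +22).
For ripple: r+22=n, i+22=e, p+22=l, p+22=l, l+22=h, e+22=a.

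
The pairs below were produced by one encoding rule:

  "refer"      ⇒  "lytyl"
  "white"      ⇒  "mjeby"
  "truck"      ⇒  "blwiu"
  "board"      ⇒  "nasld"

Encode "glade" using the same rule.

opsdy

r(17)→l(11) and e(4)→y(24) fit y≡21x+18 (mod 26); the inverse of 21 mod 26 is 5. Each letter's alphabet position (a=0..z=25) is mapped through 21·x+18 mod 26 — an affine cipher.
For glade: g(6)→21·6+18≡14=o; l(11)→21·11+18≡15=p; a(0)→21·0+18≡18=s; d(3)→21·3+18≡3=d; e(4)→21·4+18≡24=y (all mod 26).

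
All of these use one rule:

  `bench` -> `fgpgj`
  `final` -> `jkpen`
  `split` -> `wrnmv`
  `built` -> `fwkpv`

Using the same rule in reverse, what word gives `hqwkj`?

dough

Shifts by position in bench: pos 0: b→f (+4), pos 1: e→g (+2), pos 2: n→p (+2), pos 3: c→g (+4), pos 4: h→j (+2) — repeating every 3. It's a Vigenère-style cipher with numeric key [4,2,2]: position i shifts by key[i mod 3].
Reversing it on hqwkj: h−4=d, q−2=o, w−2=u, k−4=g, j−2=h.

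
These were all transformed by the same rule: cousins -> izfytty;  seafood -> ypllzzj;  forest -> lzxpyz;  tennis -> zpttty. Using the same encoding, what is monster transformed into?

sztyzpx

The shift depends on letter class: consonant c→i is +6, but vowel o→z is +11. Two shifts are in play — +11 for a/e/i/o/u, +6 for every other letter.
On monster: m(cons)+6=s, o(vowel)+11=z, n(cons)+6=t, s(cons)+6=y, t(cons)+6=z, e(vowel)+11=p, r(cons)+6=x.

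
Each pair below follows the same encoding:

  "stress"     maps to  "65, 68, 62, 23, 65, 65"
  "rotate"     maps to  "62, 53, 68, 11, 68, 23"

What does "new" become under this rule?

50, 23, 77

s(#19)→65 and t(#20)→68: differences scale by 3, so n = 3·pos + 8. With a=1..z=26, the number is 3·pos + 8.
For new: n=14→50, e=5→23, w=23→77.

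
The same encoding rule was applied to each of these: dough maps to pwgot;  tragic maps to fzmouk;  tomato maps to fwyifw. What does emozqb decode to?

secret

Shifts by position in dough: pos 0: d→p (+12), pos 1: o→w (+8), pos 2: u→g (+12), pos 3: g→o (+8) — repeating every 2. It's a Vigenère-style cipher with numeric key [12,8]: position i shifts by key[i mod 2].
Decoding emozqb: e−12=s, m−8=e, o−12=c, z−8=r, q−12=e, b−8=t.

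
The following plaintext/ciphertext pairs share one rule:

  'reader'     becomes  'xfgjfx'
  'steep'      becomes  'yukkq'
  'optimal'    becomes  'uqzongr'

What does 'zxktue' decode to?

Shifts by position in reader: pos 0: r→x (+6), pos 1: e→f (+1), pos 2: a→g (+6), pos 3: d→j (+6), pos 4: e→f (+1), pos 5: r→x (+6) — repeating every 3. It's a Vigenère-style cipher with numeric key [6,1,6]: position i shifts by key[i mod 3].
Reversing it on zxktue: z−6=t, x−1=w, k−6=e, t−6=n, u−1=t, e−6=y.

twenty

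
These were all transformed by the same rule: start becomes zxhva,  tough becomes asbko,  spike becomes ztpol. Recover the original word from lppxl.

Shifts by position in start: pos 0: s→z (+7), pos 1: t→x (+4), pos 2: a→h (+7), pos 3: r→v (+4) — repeating every 2. A repeating key of period 2 is used — shifts +7, +4 over and over.
Undoing it on lppxl: l−7=e, p−4=l, p−7=i, x−4=t, l−7=e.

elite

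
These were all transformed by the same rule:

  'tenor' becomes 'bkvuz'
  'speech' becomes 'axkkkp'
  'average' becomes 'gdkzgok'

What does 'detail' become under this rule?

The shift depends on letter class: consonant t→b is +8, but vowel e→k is +6. Vowels shift forward by 6 and consonants shift forward by 8.
On detail: d(cons)+8=l, e(vowel)+6=k, t(cons)+8=b, a(vowel)+6=g, i(vowel)+6=o, l(cons)+8=t.

lkbgot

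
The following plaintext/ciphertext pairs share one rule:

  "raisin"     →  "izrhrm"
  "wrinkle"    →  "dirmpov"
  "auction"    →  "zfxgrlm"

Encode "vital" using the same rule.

ergzo

Each pair mirrors across the alphabet (r↔i, a↔z, i↔r): positions sum to 25. Each letter is replaced by its mirror in the alphabet: a↔z, b↔y, c↔x, and so on (the Atbash cipher).
Applying it to vital: v↔e, i↔r, t↔g, a↔z, l↔o.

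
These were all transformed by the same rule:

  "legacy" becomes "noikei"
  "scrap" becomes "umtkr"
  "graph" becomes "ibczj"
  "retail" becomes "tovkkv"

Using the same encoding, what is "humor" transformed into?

jeoyt

Shifts by position in legacy: pos 0: l→n (+2), pos 1: e→o (+10), pos 2: g→i (+2), pos 3: a→k (+10) — repeating every 2. The shifts repeat in a cycle of length 2: positions 0,1,… shift by +2, +10, then the pattern repeats.
On humor: h+2=j, u+10=e, m+2=o, o+10=y, r+2=t.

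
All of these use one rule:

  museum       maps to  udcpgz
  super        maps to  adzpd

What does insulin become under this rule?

Letter i (0-indexed) is shifted by i+8, so successive shifts are 8, 9, 10, ….
Applying it to insulin: i+8=q, n+9=w, s+10=c, u+11=f, l+12=x, i+13=v, n+14=b.

qwcfxvb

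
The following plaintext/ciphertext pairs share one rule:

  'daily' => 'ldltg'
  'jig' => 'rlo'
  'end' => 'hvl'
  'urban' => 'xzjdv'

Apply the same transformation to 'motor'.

Two shifts are in play — +3 for a/e/i/o/u, +8 for every other letter.
Applying it to motor: m(cons)+8=u, o(vowel)+3=r, t(cons)+8=b, o(vowel)+3=r, r(cons)+8=z.

urbrz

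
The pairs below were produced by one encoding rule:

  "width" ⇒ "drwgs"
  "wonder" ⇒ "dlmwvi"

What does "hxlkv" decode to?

Each pair mirrors across the alphabet (w↔d, i↔r, d↔w): positions sum to 25. Letters are reflected about the middle of the alphabet (position → 25−position): Atbash.
Reversing it on hxlkv: h↔s, x↔c, l↔o, k↔p, v↔e.

scope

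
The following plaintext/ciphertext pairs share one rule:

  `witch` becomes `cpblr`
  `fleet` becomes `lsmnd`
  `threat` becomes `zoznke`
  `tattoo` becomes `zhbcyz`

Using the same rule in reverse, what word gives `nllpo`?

hedge

In witch: w→c is +6, i→p is +7, t→b is +8, c→l is +9 — the shift increases by 1 each position. Letter i (0-indexed) is shifted by i+6, so successive shifts are 6, 7, 8, ….
Reversing it on nllpo: n−6=h, l−7=e, l−8=d, p−9=g, o−10=e.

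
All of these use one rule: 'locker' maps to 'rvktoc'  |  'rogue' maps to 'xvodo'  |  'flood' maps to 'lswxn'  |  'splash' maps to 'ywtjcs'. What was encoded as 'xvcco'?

In locker: l→r is +6, o→v is +7, c→k is +8, k→t is +9 — the shift increases by 1 each position. Letter i (0-indexed) is shifted by i+6, so successive shifts are 6, 7, 8, ….
Undoing it on xvcco: x−6=r, v−7=o, c−8=u, c−9=t, o−10=e.

route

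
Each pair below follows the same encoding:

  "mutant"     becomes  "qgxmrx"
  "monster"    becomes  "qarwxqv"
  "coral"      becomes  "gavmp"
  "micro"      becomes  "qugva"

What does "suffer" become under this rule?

The shift depends on letter class: consonant m→q is +4, but vowel u→g is +12. Vowels shift forward by 12 and consonants shift forward by 4.
Applying it to suffer: s(cons)+4=w, u(vowel)+12=g, f(cons)+4=j, f(cons)+4=j, e(vowel)+12=q, r(cons)+4=v.

wgjjqv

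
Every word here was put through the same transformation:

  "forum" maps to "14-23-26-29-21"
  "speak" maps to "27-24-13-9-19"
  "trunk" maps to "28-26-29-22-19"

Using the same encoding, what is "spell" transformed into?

The number is (letter's place in the alphabet, a=1) + 8.
On spell: s=19→27, p=16→24, e=5→13, l=12→20, l=12→20.

27-24-13-20-20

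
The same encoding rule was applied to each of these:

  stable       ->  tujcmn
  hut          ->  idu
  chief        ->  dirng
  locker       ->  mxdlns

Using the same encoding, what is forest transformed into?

gxsntu

The shift depends on letter class: consonant s→t is +1, but vowel a→j is +9. The rule splits by letter class: vowels +9, consonants +1.
Applying it to forest: f(cons)+1=g, o(vowel)+9=x, r(cons)+1=s, e(vowel)+9=n, s(cons)+1=t, t(cons)+1=u.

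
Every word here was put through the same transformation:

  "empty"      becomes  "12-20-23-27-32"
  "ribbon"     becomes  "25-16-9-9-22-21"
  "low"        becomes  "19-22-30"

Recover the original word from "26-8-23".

e is letter #5 and maps to 12: an offset of 7. Each letter is replaced by its alphabet position (a=1..z=26) + 7.
Decoding 26-8-23: 26→(26−7)÷1=19=s, 8→(8−7)÷1=1=a, 23→(23−7)÷1=16=p.

sap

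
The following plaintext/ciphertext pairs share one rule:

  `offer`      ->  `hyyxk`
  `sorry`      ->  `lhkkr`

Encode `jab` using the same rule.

Each letter is shifted forward by 19 in the alphabet (a Caesar shift of +19).
On jab: j+19=c, a+19=t, b+19=u.

ctu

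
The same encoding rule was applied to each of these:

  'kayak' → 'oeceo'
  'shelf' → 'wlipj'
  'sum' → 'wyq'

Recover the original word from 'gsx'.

cot

Compare letters: k→o is +4, a→e is +4, y→c is +4 — a constant shift. Each letter is shifted forward by 4 in the alphabet (a Caesar shift of +4).
Decoding gsx: g−4=c, s−4=o, x−4=t.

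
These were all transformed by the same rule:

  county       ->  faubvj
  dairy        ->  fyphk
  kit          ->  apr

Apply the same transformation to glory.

The output letters match the input read backwards, each shifted +7: county reversed is ytnuoc. The word is reversed, then every letter is shifted forward by 7.
On glory: reverse → yrolg; then shift: y+7=f, r+7=y, o+7=v, l+7=s, g+7=n.

fyvsn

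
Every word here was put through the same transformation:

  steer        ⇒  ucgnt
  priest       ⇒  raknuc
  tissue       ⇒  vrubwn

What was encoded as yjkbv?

Shifts by position in steer: pos 0: s→u (+2), pos 1: t→c (+9), pos 2: e→g (+2), pos 3: e→n (+9) — repeating every 2. It's a Vigenère-style cipher with numeric key [2,9]: position i shifts by key[i mod 2].
Reversing it on yjkbv: y−2=w, j−9=a, k−2=i, b−9=s, v−2=t.

waist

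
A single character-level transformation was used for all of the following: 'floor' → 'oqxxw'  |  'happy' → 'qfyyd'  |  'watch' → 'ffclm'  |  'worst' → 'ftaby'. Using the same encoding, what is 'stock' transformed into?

Shifts by position in floor: pos 0: f→o (+9), pos 1: l→q (+5), pos 2: o→x (+9), pos 3: o→x (+9), pos 4: r→w (+5) — repeating every 3. A repeating key of period 3 is used — shifts +9, +5, +9 over and over.
For stock: s+9=b, t+5=y, o+9=x, c+9=l, k+5=p.

byxlp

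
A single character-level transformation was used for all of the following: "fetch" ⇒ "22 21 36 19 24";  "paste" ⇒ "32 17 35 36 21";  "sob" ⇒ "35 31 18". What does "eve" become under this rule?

21 38 21

f is letter #6 and maps to 22: an offset of 16. Letters become their 1-based position plus 16 (so a→17, b→18, …).
Applying it to eve: e=5→21, v=22→38, e=5→21.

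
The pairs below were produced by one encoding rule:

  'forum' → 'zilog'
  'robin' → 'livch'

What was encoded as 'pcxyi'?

Compare letters: f→z is +20, o→i is +20, r→l is +20 — a constant shift. It's a constant shift of +20 (ROT20).
Reversing it on pcxyi: p−20=v, c−20=i, x−20=d, y−20=e, i−20=o.

video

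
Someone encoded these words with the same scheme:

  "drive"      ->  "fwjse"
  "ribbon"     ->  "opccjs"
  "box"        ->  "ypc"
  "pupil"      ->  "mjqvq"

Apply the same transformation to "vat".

ubw

The output letters match the input read backwards, each shifted +1: drive reversed is evird. Two steps: reverse the string, then apply a Caesar shift of +1.
For vat: reverse → tav; then shift: t+1=u, a+1=b, v+1=w.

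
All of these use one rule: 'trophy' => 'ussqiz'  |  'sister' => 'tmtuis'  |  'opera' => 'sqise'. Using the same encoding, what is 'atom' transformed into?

eusn

The shift depends on letter class: consonant t→u is +1, but vowel o→s is +4. The rule splits by letter class: vowels +4, consonants +1.
Applying it to atom: a(vowel)+4=e, t(cons)+1=u, o(vowel)+4=s, m(cons)+1=n.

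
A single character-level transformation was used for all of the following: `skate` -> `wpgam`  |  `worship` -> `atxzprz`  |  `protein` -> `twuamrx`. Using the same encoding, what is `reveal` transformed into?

vjbliu

The shift increases by 1 at each position, starting from +4: 4, 5, 6, ….
For reveal: r+4=v, e+5=j, v+6=b, e+7=l, a+8=i, l+9=u.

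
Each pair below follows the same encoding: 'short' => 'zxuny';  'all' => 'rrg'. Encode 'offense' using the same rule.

The output letters match the input read backwards, each shifted +6: short reversed is trohs. The word is reversed, then every letter is shifted forward by 6.
On offense: reverse → esneffo; then shift: e+6=k, s+6=y, n+6=t, e+6=k, f+6=l, f+6=l, o+6=u.

kytkllu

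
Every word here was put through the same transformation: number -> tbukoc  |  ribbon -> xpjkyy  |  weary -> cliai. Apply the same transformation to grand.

In number: n→t is +6, u→b is +7, m→u is +8, b→k is +9 — the shift increases by 1 each position. Letter i (0-indexed) is shifted by i+6, so successive shifts are 6, 7, 8, ….
Applying it to grand: g+6=m, r+7=y, a+8=i, n+9=w, d+10=n.

myiwn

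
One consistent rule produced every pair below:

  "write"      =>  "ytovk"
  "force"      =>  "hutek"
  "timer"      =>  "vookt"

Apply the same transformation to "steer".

Vowels shift forward by 6 and consonants shift forward by 2.
On steer: s(cons)+2=u, t(cons)+2=v, e(vowel)+6=k, e(vowel)+6=k, r(cons)+2=t.

uvkkt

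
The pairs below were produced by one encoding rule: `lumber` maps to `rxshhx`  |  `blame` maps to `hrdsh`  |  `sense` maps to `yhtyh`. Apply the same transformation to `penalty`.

The shift depends on letter class: consonant l→r is +6, but vowel u→x is +3. The rule splits by letter class: vowels +3, consonants +6.
Applying it to penalty: p(cons)+6=v, e(vowel)+3=h, n(cons)+6=t, a(vowel)+3=d, l(cons)+6=r, t(cons)+6=z, y(cons)+6=e.

vhtdrze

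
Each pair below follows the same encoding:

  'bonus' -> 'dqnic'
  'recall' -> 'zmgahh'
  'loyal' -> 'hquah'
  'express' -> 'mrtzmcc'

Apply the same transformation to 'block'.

b(1)→d(3) and o(14)→q(16) fit y≡3x+0 (mod 26); the inverse of 3 mod 26 is 9. This is an affine cipher: with a=0,…,z=25, each position x becomes (3x+0) mod 26.
On block: b(1)→3·1+0≡3=d; l(11)→3·11+0≡7=h; o(14)→3·14+0≡16=q; c(2)→3·2+0≡6=g; k(10)→3·10+0≡4=e (all mod 26).

dhqge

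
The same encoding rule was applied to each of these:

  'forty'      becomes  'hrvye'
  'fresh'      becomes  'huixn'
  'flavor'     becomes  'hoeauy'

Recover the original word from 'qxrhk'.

ounce

In forty: f→h is +2, o→r is +3, r→v is +4, t→y is +5 — the shift increases by 1 each position. Letter i (0-indexed) is shifted by i+2, so successive shifts are 2, 3, 4, ….
Decoding qxrhk: q−2=o, x−3=u, r−4=n, h−5=c, k−6=e.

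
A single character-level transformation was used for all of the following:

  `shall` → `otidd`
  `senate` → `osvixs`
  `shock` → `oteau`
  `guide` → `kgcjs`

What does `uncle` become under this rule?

gvads

s(18)→o(14) and h(7)→t(19) fit y≡9x+8 (mod 26); the inverse of 9 mod 26 is 3. Treating letters as 0–25, the rule is x ↦ 9x + 8 (mod 26).
For uncle: u(20)→9·20+8≡6=g; n(13)→9·13+8≡21=v; c(2)→9·2+8≡0=a; l(11)→9·11+8≡3=d; e(4)→9·4+8≡18=s (all mod 26).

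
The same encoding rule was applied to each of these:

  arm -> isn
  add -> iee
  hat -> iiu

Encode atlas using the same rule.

iumit

The shift depends on letter class: consonant r→s is +1, but vowel a→i is +8. Vowels shift forward by 8 and consonants shift forward by 1.
For atlas: a(vowel)+8=i, t(cons)+1=u, l(cons)+1=m, a(vowel)+8=i, s(cons)+1=t.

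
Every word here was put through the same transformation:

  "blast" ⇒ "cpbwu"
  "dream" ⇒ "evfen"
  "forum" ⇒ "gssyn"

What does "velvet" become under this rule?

wimzfx

Shifts by position in blast: pos 0: b→c (+1), pos 1: l→p (+4), pos 2: a→b (+1), pos 3: s→w (+4) — repeating every 2. The shifts repeat in a cycle of length 2: positions 0,1,… shift by +1, +4, then the pattern repeats.
On velvet: v+1=w, e+4=i, l+1=m, v+4=z, e+1=f, t+4=x.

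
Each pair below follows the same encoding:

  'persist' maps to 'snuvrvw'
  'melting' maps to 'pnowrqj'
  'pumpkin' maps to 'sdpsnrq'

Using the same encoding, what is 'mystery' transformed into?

The shift depends on letter class: consonant p→s is +3, but vowel e→n is +9. Vowels shift forward by 9 and consonants shift forward by 3.
Applying it to mystery: m(cons)+3=p, y(cons)+3=b, s(cons)+3=v, t(cons)+3=w, e(vowel)+9=n, r(cons)+3=u, y(cons)+3=b.

pbvwnub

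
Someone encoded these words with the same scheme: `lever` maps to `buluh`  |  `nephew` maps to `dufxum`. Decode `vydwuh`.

finger

Compare letters: l→b is +16, e→u is +16, v→l is +16 — a constant shift. Every letter moves 16 places later in the alphabet, wrapping around z→a.
Decoding vydwuh: v−16=f, y−16=i, d−16=n, w−16=g, u−16=e, h−16=r.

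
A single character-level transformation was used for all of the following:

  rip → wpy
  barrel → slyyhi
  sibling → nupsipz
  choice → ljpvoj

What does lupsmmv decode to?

Read the word backwards and shift each letter +7.
Decoding lupsmmv: shift back: l−7=e, u−7=n, p−7=i, s−7=l, m−7=f, m−7=f, v−7=o → enilffo; then reverse → offline.

offline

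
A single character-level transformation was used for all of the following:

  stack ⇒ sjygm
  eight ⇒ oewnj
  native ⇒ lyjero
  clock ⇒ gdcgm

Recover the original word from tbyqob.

s(18)→s(18) and t(19)→j(9) fit y≡17x+24 (mod 26); the inverse of 17 mod 26 is 23. Treating letters as 0–25, the rule is x ↦ 17x + 24 (mod 26).
Reversing it on tbyqob: t(19)→23·(19−24)≡15=p; b(1)→23·(1−24)≡17=r; y(24)→23·(24−24)≡0=a; q(16)→23·(16−24)≡24=y; o(14)→23·(14−24)≡4=e; b(1)→23·(1−24)≡17=r (all mod 26).

prayer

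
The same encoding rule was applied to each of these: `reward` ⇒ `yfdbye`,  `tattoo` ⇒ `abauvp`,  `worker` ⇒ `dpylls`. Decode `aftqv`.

Shifts by position in reward: pos 0: r→y (+7), pos 1: e→f (+1), pos 2: w→d (+7), pos 3: a→b (+1) — repeating every 2. The shifts repeat in a cycle of length 2: positions 0,1,… shift by +7, +1, then the pattern repeats.
Decoding aftqv: a−7=t, f−1=e, t−7=m, q−1=p, v−7=o.

tempo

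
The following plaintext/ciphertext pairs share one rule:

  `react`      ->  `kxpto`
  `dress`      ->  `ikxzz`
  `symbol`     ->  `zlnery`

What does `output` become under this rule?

rdogdo

r(17)→k(10) and e(4)→x(23) fit y≡15x+15 (mod 26); the inverse of 15 mod 26 is 7. Treating letters as 0–25, the rule is x ↦ 15x + 15 (mod 26).
For output: o(14)→15·14+15≡17=r; u(20)→15·20+15≡3=d; t(19)→15·19+15≡14=o; p(15)→15·15+15≡6=g; u(20)→15·20+15≡3=d; t(19)→15·19+15≡14=o (all mod 26).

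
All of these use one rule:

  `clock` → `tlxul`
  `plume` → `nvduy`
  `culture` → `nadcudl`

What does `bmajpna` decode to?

regards

The output letters match the input read backwards, each shifted +9: clock reversed is kcolc. Two steps: reverse the string, then apply a Caesar shift of +9.
Undoing it on bmajpna: shift back: b−9=s, m−9=d, a−9=r, j−9=a, p−9=g, n−9=e, a−9=r → sdrager; then reverse → regards.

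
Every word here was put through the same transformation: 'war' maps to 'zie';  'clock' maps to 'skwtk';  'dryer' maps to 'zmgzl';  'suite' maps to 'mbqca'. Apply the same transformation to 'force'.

mkzwn

Two steps: reverse the string, then apply a Caesar shift of +8.
On force: reverse → ecrof; then shift: e+8=m, c+8=k, r+8=z, o+8=w, f+8=n.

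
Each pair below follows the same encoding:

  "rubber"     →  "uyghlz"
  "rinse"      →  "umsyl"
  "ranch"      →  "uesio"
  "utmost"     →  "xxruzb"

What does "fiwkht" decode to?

cereal

In rubber: r→u is +3, u→y is +4, b→g is +5, b→h is +6 — the shift increases by 1 each position. Letter i (0-indexed) is shifted by i+3, so successive shifts are 3, 4, 5, ….
Undoing it on fiwkht: f−3=c, i−4=e, w−5=r, k−6=e, h−7=a, t−8=l.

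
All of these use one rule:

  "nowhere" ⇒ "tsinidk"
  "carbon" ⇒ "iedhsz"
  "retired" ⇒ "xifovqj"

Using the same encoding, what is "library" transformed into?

rmnxede

Shifts by position in nowhere: pos 0: n→t (+6), pos 1: o→s (+4), pos 2: w→i (+12), pos 3: h→n (+6), pos 4: e→i (+4), pos 5: r→d (+12) — repeating every 3. The shifts repeat in a cycle of length 3: positions 0,1,… shift by +6, +4, +12, then the pattern repeats.
On library: l+6=r, i+4=m, b+12=n, r+6=x, a+4=e, r+12=d, y+6=e.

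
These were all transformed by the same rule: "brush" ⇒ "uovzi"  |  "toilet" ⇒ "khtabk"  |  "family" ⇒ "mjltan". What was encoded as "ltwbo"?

miner

b(1)→u(20) and r(17)→o(14) fit y≡11x+9 (mod 26); the inverse of 11 mod 26 is 19. Treating letters as 0–25, the rule is x ↦ 11x + 9 (mod 26).
Reversing it on ltwbo: l(11)→19·(11−9)≡12=m; t(19)→19·(19−9)≡8=i; w(22)→19·(22−9)≡13=n; b(1)→19·(1−9)≡4=e; o(14)→19·(14−9)≡17=r (all mod 26).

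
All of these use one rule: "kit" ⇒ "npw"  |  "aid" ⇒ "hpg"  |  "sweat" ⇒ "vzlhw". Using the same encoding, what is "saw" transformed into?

vhz

The rule splits by letter class: vowels +7, consonants +3.
On saw: s(cons)+3=v, a(vowel)+7=h, w(cons)+3=z.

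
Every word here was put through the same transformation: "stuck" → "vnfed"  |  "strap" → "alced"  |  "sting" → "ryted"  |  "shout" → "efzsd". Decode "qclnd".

scarf

The output letters match the input read backwards, each shifted +11: stuck reversed is kcuts. Two steps: reverse the string, then apply a Caesar shift of +11.
Reversing it on qclnd: shift back: q−11=f, c−11=r, l−11=a, n−11=c, d−11=s → fracs; then reverse → scarf.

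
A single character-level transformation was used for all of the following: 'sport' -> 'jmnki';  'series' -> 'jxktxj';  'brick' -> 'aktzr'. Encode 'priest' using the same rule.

mktxji

s(18)→j(9) and p(15)→m(12) fit y≡25x+1 (mod 26); the inverse of 25 mod 26 is 25. Treating letters as 0–25, the rule is x ↦ 25x + 1 (mod 26).
Applying it to priest: p(15)→25·15+1≡12=m; r(17)→25·17+1≡10=k; i(8)→25·8+1≡19=t; e(4)→25·4+1≡23=x; s(18)→25·18+1≡9=j; t(19)→25·19+1≡8=i (all mod 26).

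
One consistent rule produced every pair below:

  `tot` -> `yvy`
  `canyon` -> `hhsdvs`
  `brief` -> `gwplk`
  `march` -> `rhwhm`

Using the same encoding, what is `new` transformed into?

slb

The shift depends on letter class: consonant t→y is +5, but vowel o→v is +7. Two shifts are in play — +7 for a/e/i/o/u, +5 for every other letter.
On new: n(cons)+5=s, e(vowel)+7=l, w(cons)+5=b.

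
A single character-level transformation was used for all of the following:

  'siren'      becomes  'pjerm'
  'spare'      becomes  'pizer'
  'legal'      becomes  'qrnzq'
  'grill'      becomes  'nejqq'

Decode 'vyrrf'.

s(18)→p(15) and i(8)→j(9) fit y≡11x+25 (mod 26); the inverse of 11 mod 26 is 19. Each letter's alphabet position (a=0..z=25) is mapped through 11·x+25 mod 26 — an affine cipher.
Decoding vyrrf: v(21)→19·(21−25)≡2=c; y(24)→19·(24−25)≡7=h; r(17)→19·(17−25)≡4=e; r(17)→19·(17−25)≡4=e; f(5)→19·(5−25)≡10=k (all mod 26).

cheek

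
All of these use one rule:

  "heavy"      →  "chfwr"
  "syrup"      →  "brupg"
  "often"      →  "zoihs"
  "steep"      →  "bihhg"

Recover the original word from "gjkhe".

pixel

h(7)→c(2) and e(4)→h(7) fit y≡7x+5 (mod 26); the inverse of 7 mod 26 is 15. Each letter's alphabet position (a=0..z=25) is mapped through 7·x+5 mod 26 — an affine cipher.
Reversing it on gjkhe: g(6)→15·(6−5)≡15=p; j(9)→15·(9−5)≡8=i; k(10)→15·(10−5)≡23=x; h(7)→15·(7−5)≡4=e; e(4)→15·(4−5)≡11=l (all mod 26).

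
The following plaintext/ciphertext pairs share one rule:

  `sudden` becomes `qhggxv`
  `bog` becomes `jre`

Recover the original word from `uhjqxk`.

hunger

The word is reversed, then every letter is shifted forward by 3.
Undoing it on uhjqxk: shift back: u−3=r, h−3=e, j−3=g, q−3=n, x−3=u, k−3=h → regnuh; then reverse → hunger.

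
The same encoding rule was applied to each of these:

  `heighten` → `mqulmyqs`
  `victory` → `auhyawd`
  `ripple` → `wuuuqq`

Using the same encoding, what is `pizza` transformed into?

The shift depends on letter class: consonant h→m is +5, but vowel e→q is +12. Vowels shift forward by 12 and consonants shift forward by 5.
Applying it to pizza: p(cons)+5=u, i(vowel)+12=u, z(cons)+5=e, z(cons)+5=e, a(vowel)+12=m.

uueem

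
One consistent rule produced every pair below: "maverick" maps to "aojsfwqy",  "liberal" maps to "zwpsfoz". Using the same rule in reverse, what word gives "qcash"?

Compare letters: m→a is +14, a→o is +14, v→j is +14 — a constant shift. Each letter is shifted forward by 14 in the alphabet (a Caesar shift of +14).
Undoing it on qcash: q−14=c, c−14=o, a−14=m, s−14=e, h−14=t.

comet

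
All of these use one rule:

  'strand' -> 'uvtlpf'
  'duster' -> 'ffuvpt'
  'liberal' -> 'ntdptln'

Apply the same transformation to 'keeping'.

The shift depends on letter class: consonant s→u is +2, but vowel a→l is +11. Two shifts are in play — +11 for a/e/i/o/u, +2 for every other letter.
On keeping: k(cons)+2=m, e(vowel)+11=p, e(vowel)+11=p, p(cons)+2=r, i(vowel)+11=t, n(cons)+2=p, g(cons)+2=i.

mpprtpi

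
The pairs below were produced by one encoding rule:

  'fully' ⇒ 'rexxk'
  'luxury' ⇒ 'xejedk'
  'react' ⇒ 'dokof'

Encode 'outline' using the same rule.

The shift depends on letter class: consonant f→r is +12, but vowel u→e is +10. The rule splits by letter class: vowels +10, consonants +12.
For outline: o(vowel)+10=y, u(vowel)+10=e, t(cons)+12=f, l(cons)+12=x, i(vowel)+10=s, n(cons)+12=z, e(vowel)+10=o.

yefxszo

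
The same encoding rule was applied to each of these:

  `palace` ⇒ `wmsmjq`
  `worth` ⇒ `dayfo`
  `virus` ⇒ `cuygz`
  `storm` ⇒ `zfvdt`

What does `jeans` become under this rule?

Shifts by position in palace: pos 0: p→w (+7), pos 1: a→m (+12), pos 2: l→s (+7), pos 3: a→m (+12) — repeating every 2. A repeating key of period 2 is used — shifts +7, +12 over and over.
For jeans: j+7=q, e+12=q, a+7=h, n+12=z, s+7=z.

qqhzz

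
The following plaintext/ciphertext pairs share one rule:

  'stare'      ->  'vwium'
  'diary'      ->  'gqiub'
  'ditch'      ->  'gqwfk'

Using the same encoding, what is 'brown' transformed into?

The shift depends on letter class: consonant s→v is +3, but vowel a→i is +8. The rule splits by letter class: vowels +8, consonants +3.
Applying it to brown: b(cons)+3=e, r(cons)+3=u, o(vowel)+8=w, w(cons)+3=z, n(cons)+3=q.

euwzq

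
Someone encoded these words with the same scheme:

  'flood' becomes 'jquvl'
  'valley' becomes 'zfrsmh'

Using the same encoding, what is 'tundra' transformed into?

xztkzj

In flood: f→j is +4, l→q is +5, o→u is +6, o→v is +7 — the shift increases by 1 each position. The shift increases by 1 at each position, starting from +4: 4, 5, 6, ….
On tundra: t+4=x, u+5=z, n+6=t, d+7=k, r+8=z, a+9=j.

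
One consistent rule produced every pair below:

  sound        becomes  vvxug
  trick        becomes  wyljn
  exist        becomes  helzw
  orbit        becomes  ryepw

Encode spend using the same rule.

vwhug

Shifts by position in sound: pos 0: s→v (+3), pos 1: o→v (+7), pos 2: u→x (+3), pos 3: n→u (+7) — repeating every 2. The shifts repeat in a cycle of length 2: positions 0,1,… shift by +3, +7, then the pattern repeats.
Applying it to spend: s+3=v, p+7=w, e+3=h, n+7=u, d+3=g.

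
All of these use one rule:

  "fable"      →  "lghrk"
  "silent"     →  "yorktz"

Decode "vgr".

pal

Each letter is shifted forward by 6 in the alphabet (a Caesar shift of +6).
Reversing it on vgr: v−6=p, g−6=a, r−6=l.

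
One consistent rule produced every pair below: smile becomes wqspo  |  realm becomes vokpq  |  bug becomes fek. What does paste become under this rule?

tkwxo

The shift depends on letter class: consonant s→w is +4, but vowel i→s is +10. Two shifts are in play — +10 for a/e/i/o/u, +4 for every other letter.
For paste: p(cons)+4=t, a(vowel)+10=k, s(cons)+4=w, t(cons)+4=x, e(vowel)+10=o.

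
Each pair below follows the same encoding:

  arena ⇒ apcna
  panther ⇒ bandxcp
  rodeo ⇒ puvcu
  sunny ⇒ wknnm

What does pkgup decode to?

a(0)→a(0) and r(17)→p(15) fit y≡7x+0 (mod 26); the inverse of 7 mod 26 is 15. This is an affine cipher: with a=0,…,z=25, each position x becomes (7x+0) mod 26.
Decoding pkgup: p(15)→15·(15−0)≡17=r; k(10)→15·(10−0)≡20=u; g(6)→15·(6−0)≡12=m; u(20)→15·(20−0)≡14=o; p(15)→15·(15−0)≡17=r (all mod 26).

rumor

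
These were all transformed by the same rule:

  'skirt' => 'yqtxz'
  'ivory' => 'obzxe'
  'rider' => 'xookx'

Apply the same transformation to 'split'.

yvwoz

A repeating key of period 3 is used — shifts +6, +6, +11 over and over.
Applying it to split: s+6=y, p+6=v, l+11=w, i+6=o, t+6=z.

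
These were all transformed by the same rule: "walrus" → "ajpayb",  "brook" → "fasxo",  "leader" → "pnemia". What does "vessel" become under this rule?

znwbiu

Shifts by position in walrus: pos 0: w→a (+4), pos 1: a→j (+9), pos 2: l→p (+4), pos 3: r→a (+9) — repeating every 2. A repeating key of period 2 is used — shifts +4, +9 over and over.
On vessel: v+4=z, e+9=n, s+4=w, s+9=b, e+4=i, l+9=u.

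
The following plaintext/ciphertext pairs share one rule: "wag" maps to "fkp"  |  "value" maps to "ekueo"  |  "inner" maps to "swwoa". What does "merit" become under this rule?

Vowels shift forward by 10 and consonants shift forward by 9.
On merit: m(cons)+9=v, e(vowel)+10=o, r(cons)+9=a, i(vowel)+10=s, t(cons)+9=c.

voasc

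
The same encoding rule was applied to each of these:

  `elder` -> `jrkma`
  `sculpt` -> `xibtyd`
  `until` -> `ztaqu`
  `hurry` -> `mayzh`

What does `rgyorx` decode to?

Letter i (0-indexed) is shifted by i+5, so successive shifts are 5, 6, 7, ….
Reversing it on rgyorx: r−5=m, g−6=a, y−7=r, o−8=g, r−9=i, x−10=n.

margin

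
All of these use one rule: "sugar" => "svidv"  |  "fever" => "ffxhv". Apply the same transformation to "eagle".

ebioi

In sugar: s→s is +0, u→v is +1, g→i is +2, a→d is +3 — the shift increases by 1 each position. Each letter shifts forward by its position index (0, 1, 2, …) — the shift grows by one for each successive letter.
Applying it to eagle: e+0=e, a+1=b, g+2=i, l+3=o, e+4=i.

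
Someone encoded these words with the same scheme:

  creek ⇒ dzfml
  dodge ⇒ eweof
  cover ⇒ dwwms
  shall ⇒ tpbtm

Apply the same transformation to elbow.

Shifts by position in creek: pos 0: c→d (+1), pos 1: r→z (+8), pos 2: e→f (+1), pos 3: e→m (+8) — repeating every 2. It's a Vigenère-style cipher with numeric key [1,8]: position i shifts by key[i mod 2].
For elbow: e+1=f, l+8=t, b+1=c, o+8=w, w+1=x.

ftcwx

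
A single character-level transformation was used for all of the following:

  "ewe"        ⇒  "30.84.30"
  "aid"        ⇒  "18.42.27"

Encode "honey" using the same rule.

39.60.57.30.90

The formula is n = 3×(alphabet index, a=1) + 15.
On honey: h=8→39, o=15→60, n=14→57, e=5→30, y=25→90.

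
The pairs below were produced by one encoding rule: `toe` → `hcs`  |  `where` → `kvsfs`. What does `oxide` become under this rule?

clwrs

Compare letters: t→h is +14, o→c is +14, e→s is +14 — a constant shift. This is a Caesar cipher with shift 14.
On oxide: o+14=c, x+14=l, i+14=w, d+14=r, e+14=s.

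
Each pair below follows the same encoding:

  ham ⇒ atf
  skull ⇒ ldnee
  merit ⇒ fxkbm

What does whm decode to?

dot

Every letter moves 19 places later in the alphabet, wrapping around z→a.
Undoing it on whm: w−19=d, h−19=o, m−19=t.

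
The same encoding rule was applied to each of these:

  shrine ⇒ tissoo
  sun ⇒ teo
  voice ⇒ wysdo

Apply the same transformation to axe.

kyo

The shift depends on letter class: consonant s→t is +1, but vowel i→s is +10. Vowels shift forward by 10 and consonants shift forward by 1.
For axe: a(vowel)+10=k, x(cons)+1=y, e(vowel)+10=o.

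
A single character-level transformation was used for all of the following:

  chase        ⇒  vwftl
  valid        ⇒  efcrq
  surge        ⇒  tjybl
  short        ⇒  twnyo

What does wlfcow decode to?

c(2)→v(21) and h(7)→w(22) fit y≡21x+5 (mod 26); the inverse of 21 mod 26 is 5. Treating letters as 0–25, the rule is x ↦ 21x + 5 (mod 26).
Undoing it on wlfcow: w(22)→5·(22−5)≡7=h; l(11)→5·(11−5)≡4=e; f(5)→5·(5−5)≡0=a; c(2)→5·(2−5)≡11=l; o(14)→5·(14−5)≡19=t; w(22)→5·(22−5)≡7=h (all mod 26).

health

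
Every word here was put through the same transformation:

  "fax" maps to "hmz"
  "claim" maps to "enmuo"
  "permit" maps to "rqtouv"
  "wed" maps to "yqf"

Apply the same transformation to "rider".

tufqt

The shift depends on letter class: consonant f→h is +2, but vowel a→m is +12. Two shifts are in play — +12 for a/e/i/o/u, +2 for every other letter.
On rider: r(cons)+2=t, i(vowel)+12=u, d(cons)+2=f, e(vowel)+12=q, r(cons)+2=t.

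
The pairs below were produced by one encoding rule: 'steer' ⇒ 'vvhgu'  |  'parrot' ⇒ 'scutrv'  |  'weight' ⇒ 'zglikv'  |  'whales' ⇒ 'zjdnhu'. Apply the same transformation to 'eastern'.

hcvvhtq

It's a Vigenère-style cipher with numeric key [3,2]: position i shifts by key[i mod 2].
For eastern: e+3=h, a+2=c, s+3=v, t+2=v, e+3=h, r+2=t, n+3=q.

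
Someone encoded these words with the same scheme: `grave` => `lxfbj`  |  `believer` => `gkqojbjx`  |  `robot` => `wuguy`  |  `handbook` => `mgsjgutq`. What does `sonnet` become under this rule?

xustjz

The shifts repeat in a cycle of length 2: positions 0,1,… shift by +5, +6, then the pattern repeats.
For sonnet: s+5=x, o+6=u, n+5=s, n+6=t, e+5=j, t+6=z.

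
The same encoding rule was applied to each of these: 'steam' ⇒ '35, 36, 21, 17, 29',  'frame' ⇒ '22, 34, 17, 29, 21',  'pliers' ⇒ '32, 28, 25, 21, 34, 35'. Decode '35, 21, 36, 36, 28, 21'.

s is letter #19 and maps to 35: an offset of 16. The number is (letter's place in the alphabet, a=1) + 16.
Decoding 35, 21, 36, 36, 28, 21: 35→(35−16)÷1=19=s, 21→(21−16)÷1=5=e, 36→(36−16)÷1=20=t, 36→(36−16)÷1=20=t, 28→(28−16)÷1=12=l, 21→(21−16)÷1=5=e.

settle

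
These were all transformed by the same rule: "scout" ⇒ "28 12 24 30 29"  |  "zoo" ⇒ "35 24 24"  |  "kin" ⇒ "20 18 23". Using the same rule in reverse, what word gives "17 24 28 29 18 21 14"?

hostile

s is letter #19 and maps to 28: an offset of 9. Letters become their 1-based position plus 9 (so a→10, b→11, …).
Undoing it on 17 24 28 29 18 21 14: 17→(17−9)÷1=8=h, 24→(24−9)÷1=15=o, 28→(28−9)÷1=19=s, 29→(29−9)÷1=20=t, 18→(18−9)÷1=9=i, 21→(21−9)÷1=12=l, 14→(14−9)÷1=5=e.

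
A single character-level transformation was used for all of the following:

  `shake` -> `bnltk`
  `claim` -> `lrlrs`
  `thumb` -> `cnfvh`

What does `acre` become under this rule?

Shifts by position in shake: pos 0: s→b (+9), pos 1: h→n (+6), pos 2: a→l (+11), pos 3: k→t (+9), pos 4: e→k (+6) — repeating every 3. A repeating key of period 3 is used — shifts +9, +6, +11 over and over.
For acre: a+9=j, c+6=i, r+11=c, e+9=n.

jicn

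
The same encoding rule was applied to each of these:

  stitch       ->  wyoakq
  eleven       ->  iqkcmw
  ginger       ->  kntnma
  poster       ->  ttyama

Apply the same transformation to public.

tzhsql

In stitch: s→w is +4, t→y is +5, i→o is +6, t→a is +7 — the shift increases by 1 each position. Letter i (0-indexed) is shifted by i+4, so successive shifts are 4, 5, 6, ….
For public: p+4=t, u+5=z, b+6=h, l+7=s, i+8=q, c+9=l.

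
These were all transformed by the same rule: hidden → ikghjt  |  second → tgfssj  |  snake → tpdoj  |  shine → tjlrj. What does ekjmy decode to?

Each letter shifts forward by (position + 1), i.e. 1, 2, 3, … — the shift grows by one for each successive letter.
Decoding ekjmy: e−1=d, k−2=i, j−3=g, m−4=i, y−5=t.

digit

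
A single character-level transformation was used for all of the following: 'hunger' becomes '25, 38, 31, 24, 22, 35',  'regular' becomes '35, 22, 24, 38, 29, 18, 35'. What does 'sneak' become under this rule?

h is letter #8 and maps to 25: an offset of 17. The number is (letter's place in the alphabet, a=1) + 17.
On sneak: s=19→36, n=14→31, e=5→22, a=1→18, k=11→28.

36, 31, 22, 18, 28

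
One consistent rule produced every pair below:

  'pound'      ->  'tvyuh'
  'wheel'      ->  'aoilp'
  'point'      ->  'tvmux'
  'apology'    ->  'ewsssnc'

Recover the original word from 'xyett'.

Shifts by position in pound: pos 0: p→t (+4), pos 1: o→v (+7), pos 2: u→y (+4), pos 3: n→u (+7) — repeating every 2. It's a Vigenère-style cipher with numeric key [4,7]: position i shifts by key[i mod 2].
Decoding xyett: x−4=t, y−7=r, e−4=a, t−7=m, t−4=p.

tramp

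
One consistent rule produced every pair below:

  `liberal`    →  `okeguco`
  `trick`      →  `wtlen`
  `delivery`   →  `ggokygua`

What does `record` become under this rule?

ugfquf

Shifts by position in liberal: pos 0: l→o (+3), pos 1: i→k (+2), pos 2: b→e (+3), pos 3: e→g (+2) — repeating every 2. The shifts repeat in a cycle of length 2: positions 0,1,… shift by +3, +2, then the pattern repeats.
For record: r+3=u, e+2=g, c+3=f, o+2=q, r+3=u, d+2=f.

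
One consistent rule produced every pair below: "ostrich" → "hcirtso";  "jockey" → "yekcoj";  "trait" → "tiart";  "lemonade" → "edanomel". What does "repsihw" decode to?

The output letters match the input read backwards: ostrich reversed is hcirtso. It's just the letters in reverse order.
Reversing it on repsihw: then reverse → whisper.

whisper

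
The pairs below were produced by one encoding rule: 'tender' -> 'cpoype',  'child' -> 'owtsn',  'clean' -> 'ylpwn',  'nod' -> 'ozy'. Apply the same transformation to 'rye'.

The output letters match the input read backwards, each shifted +11: tender reversed is rednet. Two steps: reverse the string, then apply a Caesar shift of +11.
On rye: reverse → eyr; then shift: e+11=p, y+11=j, r+11=c.

pjc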